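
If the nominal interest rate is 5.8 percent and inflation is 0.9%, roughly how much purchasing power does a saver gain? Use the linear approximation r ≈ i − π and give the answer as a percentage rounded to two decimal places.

r ≈ i − π = 5.8% − 0.9% = 4.90%.

4.90%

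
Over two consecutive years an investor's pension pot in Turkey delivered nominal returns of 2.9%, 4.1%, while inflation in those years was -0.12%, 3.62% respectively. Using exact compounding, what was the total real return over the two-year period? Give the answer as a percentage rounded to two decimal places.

Compound the nominal returns: 1.0290 × 1.0410 = 1.071189.
Compound inflation: 0.9988 × 1.0362 = 1.034957.
Deflate: 1.071189 / 1.034957 = 1.035009.
Total real return = 1.035009 − 1 → 3.50%.

3.50%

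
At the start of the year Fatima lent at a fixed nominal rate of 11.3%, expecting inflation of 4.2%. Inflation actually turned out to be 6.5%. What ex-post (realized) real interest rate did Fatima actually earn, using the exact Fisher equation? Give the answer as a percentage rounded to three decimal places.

Ex-post: (1 + 0.1130)/(1 + 0.0650) − 1 = 4.5070%
So the realized real rate is 4.507%.

4.507%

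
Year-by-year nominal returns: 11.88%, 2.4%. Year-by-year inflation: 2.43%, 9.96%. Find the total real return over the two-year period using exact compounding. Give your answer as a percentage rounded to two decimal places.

1.72%

Compound the nominal returns: 1.1188 × 1.0240 = 1.145651.
Compound inflation: 1.0243 × 1.0996 = 1.126320.
Deflate: 1.145651 / 1.126320 = 1.017163.
Total real return = 1.017163 − 1 → 1.72%.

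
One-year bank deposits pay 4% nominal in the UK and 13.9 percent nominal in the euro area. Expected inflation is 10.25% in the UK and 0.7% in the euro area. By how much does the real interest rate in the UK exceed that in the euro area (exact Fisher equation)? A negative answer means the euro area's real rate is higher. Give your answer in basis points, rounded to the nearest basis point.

The UK: (1 + 0.0400)/(1 + 0.1025) − 1 = -5.6689%
The euro area: (1 + 0.1390)/(1 + 0.0070) − 1 = 13.1082%
Differential = -5.6689% − 13.1082% = -18.7772% → -1878 basis points.

-1878 basis points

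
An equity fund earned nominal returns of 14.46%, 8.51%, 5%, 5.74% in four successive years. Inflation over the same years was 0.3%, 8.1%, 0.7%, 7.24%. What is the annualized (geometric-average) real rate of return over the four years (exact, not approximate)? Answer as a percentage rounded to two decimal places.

4.17%

Compound the nominal returns: 1.1446 × 1.0851 × 1.0500 × 1.0574 = 1.37896140.
Compound inflation: 1.0030 × 1.0810 × 1.0070 × 1.0724 = 1.17088139.
Deflate: 1.37896140 / 1.17088139 = 1.17771229.
Annualized real rate = 1.17771229^(1/4) − 1 = 4.1741% → 4.17%.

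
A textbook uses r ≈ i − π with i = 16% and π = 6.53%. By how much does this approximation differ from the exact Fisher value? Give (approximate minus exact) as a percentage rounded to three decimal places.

Approximate: r ≈ 16.000% − 6.530% = 9.4700%
Exact: (1 + 0.1600)/(1 + 0.0653) − 1 = 8.88951%
Error = 9.4700% − 8.88951% = 0.58049% → 0.580%.

0.580%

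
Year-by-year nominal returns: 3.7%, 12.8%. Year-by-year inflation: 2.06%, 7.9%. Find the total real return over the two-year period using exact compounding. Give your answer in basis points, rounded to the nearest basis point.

Compound the nominal returns: 1.0370 × 1.1280 = 1.169736.
Compound inflation: 1.0206 × 1.0790 = 1.101227.
Deflate: 1.169736 / 1.101227 = 1.062211.
Total real return = 1.062211 − 1 → 622 basis points.

622 basis points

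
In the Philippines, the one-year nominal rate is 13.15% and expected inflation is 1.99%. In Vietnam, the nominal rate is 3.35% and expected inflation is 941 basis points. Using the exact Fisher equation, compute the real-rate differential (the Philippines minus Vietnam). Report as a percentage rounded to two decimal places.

16.48%

The Philippines: (1 + 0.1315)/(1 + 0.0199) − 1 = 10.9422%
Vietnam: (1 + 0.0335)/(1 + 0.0941) − 1 = -5.5388%
Differential = 10.9422% − (-5.5388%) = 16.4810% → 16.48%.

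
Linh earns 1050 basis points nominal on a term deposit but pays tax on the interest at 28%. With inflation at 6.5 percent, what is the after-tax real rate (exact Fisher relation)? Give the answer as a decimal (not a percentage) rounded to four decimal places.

0.0100

After-tax nominal return = 10.5% × (1 − 0.28) = 7.5600%.
1 + r = 1.07560 / 1.06500 = 1.009953
After-tax real rate = 1.009953 − 1 → 0.0100.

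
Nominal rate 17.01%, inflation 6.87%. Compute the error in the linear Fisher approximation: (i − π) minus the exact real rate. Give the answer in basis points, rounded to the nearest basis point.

Approximate: r ≈ 17.010% − 6.870% = 10.1400%
Exact: (1 + 0.1701)/(1 + 0.0687) − 1 = 9.4882%
Error = 10.1400% − 9.4882% = 0.6518% → 65 basis points.

65 basis points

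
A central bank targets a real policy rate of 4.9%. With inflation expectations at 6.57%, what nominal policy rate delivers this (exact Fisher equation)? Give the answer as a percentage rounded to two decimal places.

(1 + i) = (1 + r)(1 + π) = 1.04900 × 1.06570 = 1.1179193
i = 1.1179193 − 1, so the required nominal rate is 11.79%.

11.79%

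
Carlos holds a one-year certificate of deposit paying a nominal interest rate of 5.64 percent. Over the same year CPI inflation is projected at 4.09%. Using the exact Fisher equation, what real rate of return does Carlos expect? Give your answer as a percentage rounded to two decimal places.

1.49%

1 + r = 1.05640 / 1.04090 = 1.014891
r = 1.014891 − 1 = 1.4891%, i.e. 1.49%.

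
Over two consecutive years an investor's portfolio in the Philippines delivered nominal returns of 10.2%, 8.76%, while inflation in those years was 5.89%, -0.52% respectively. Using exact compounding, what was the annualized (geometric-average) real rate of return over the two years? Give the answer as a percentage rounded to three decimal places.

Compound the nominal returns: 1.1020 × 1.0876 = 1.19853520.
Compound inflation: 1.0589 × 0.9948 = 1.05339372.
Deflate: 1.19853520 / 1.05339372 = 1.13778465.
Annualized real rate = 1.13778465^(1/2) − 1 = 6.6670% → 6.667%.

6.667%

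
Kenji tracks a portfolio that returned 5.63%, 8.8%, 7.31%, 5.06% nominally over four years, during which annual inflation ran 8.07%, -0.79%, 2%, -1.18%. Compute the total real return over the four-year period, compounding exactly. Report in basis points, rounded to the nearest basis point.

Compound the nominal returns: 1.0563 × 1.0880 × 1.0731 × 1.0506 = 1.295668.
Compound inflation: 1.0807 × 0.9921 × 1.0200 × 0.9882 = 1.080701.
Deflate: 1.295668 / 1.080701 = 1.198914.
Total real return = 1.198914 − 1 → 1989 basis points.

1989 basis points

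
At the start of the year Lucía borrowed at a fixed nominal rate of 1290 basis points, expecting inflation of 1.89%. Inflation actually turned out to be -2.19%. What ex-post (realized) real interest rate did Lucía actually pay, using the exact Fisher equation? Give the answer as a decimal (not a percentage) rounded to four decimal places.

0.1543

Ex-post: (1 + 0.1290)/(1 − 0.0219) − 1 = 15.4279%
So the realized real rate is 0.1543.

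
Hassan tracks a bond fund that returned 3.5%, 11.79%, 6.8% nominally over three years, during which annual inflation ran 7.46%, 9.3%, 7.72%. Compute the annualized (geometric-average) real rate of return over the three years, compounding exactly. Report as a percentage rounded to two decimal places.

Nominal growth factor = 1.0350 × 1.1179 × 1.0680 = 1.23570430
Price-level growth factor = 1.0746 × 1.0930 × 1.0772 = 1.26521212
Real growth factor = 1.23570430 / 1.26521212 = 0.97667757
Annualized real rate = 0.97667757^(1/3) − 1 = -0.7835% → -0.78%.

-0.78%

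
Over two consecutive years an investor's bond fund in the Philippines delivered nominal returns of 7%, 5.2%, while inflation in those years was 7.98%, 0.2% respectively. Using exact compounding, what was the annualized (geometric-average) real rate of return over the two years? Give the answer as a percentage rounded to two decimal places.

Nominal growth factor = 1.0700 × 1.0520 = 1.12564000
Price-level growth factor = 1.0798 × 1.0020 = 1.08195960
Real growth factor = 1.12564000 / 1.08195960 = 1.04037156
Annualized real rate = 1.04037156^(1/2) − 1 = 1.9986% → 2.00%.

2.00%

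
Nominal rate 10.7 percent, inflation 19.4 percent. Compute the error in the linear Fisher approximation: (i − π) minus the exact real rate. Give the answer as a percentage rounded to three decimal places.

Approximate: r ≈ 10.700% − 19.400% = -8.7000%
Exact: (1 + 0.1070)/(1 + 0.1940) − 1 = -7.2864%
Error = -8.7000% − (-7.2864%) = -1.4136% → -1.414%.

-1.414%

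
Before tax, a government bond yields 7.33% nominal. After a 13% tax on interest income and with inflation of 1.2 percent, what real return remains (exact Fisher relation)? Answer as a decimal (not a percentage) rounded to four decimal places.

After-tax nominal return = 7.33% × (1 − 0.13) = 6.3771%.
1 + r = 1.063771 / 1.01200 = 1.051157
After-tax real rate = 1.051157 − 1 → 0.0512.

0.0512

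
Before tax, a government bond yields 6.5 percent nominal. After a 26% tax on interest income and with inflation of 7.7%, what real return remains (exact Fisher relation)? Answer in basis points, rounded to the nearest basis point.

After-tax nominal return = 6.5% × (1 − 0.26) = 4.8100%.
1 + r = 1.04810 / 1.07700 = 0.973166
After-tax real rate = 0.973166 − 1 → -268 basis points.

-268 basis points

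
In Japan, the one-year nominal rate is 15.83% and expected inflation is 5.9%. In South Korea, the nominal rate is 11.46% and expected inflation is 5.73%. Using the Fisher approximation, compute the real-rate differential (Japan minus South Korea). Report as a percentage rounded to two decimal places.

4.20%

Japan: 15.83% − 5.9% = 9.930%
South Korea: 11.46% − 5.73% = 5.730%
Differential = 4.200% → 4.20%.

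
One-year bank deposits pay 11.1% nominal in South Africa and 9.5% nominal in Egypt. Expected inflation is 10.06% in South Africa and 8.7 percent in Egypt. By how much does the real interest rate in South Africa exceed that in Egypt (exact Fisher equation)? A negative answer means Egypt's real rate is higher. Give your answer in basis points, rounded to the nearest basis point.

South Africa: (1 + 0.1110)/(1 + 0.1006) − 1 = 0.9449%
Egypt: (1 + 0.0950)/(1 + 0.0870) − 1 = 0.7360%
Differential = 0.9449% − 0.7360% = 0.2090% → 21 basis points.

21 basis points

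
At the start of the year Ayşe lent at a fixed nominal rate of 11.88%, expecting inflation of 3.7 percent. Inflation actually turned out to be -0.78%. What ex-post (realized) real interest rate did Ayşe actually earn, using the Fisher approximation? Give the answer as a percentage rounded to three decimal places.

Ex-post: 11.88% − (-0.78%) = 12.660%
So the realized real rate is 12.660%.

12.660%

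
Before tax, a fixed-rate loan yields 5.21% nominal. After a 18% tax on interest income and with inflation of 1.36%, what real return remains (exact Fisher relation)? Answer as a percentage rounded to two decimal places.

After-tax nominal return = 5.21% × (1 − 0.18) = 4.2722%.
1 + r = 1.042722 / 1.01360 = 1.028731
After-tax real rate = 1.028731 − 1 → 2.87%.

2.87%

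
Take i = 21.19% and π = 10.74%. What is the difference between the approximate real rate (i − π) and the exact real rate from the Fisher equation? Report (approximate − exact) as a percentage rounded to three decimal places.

Approximate: r ≈ 21.190% − 10.740% = 10.4500%
Exact: (1 + 0.2119)/(1 + 0.1074) − 1 = 9.43652%
Error = 10.4500% − 9.43652% = 1.01348% → 1.013%.

1.013%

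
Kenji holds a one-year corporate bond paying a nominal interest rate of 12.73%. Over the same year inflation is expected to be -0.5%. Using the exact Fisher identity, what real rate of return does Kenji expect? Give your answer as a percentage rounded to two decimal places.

By the Fisher identity, 1 + r = (1 + i)/(1 + π).
1 + r = 1.12730 / 0.99500 = 1.132965
r = 1.132965 − 1 = 13.2965%, i.e. 13.30%.

13.30%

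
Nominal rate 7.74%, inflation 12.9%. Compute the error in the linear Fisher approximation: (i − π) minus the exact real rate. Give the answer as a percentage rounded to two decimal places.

Approximate: r ≈ 7.740% − 12.900% = -5.1600%
Exact: (1 + 0.0774)/(1 + 0.1290) − 1 = -4.5704%
Error = -5.1600% − (-4.5704%) = -0.5896% → -0.59%.

-0.59%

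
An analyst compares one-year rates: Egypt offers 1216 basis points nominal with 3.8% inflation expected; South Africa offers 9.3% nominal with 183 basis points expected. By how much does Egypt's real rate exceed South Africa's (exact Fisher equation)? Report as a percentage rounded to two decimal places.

0.72%

Egypt: (1 + 0.1216)/(1 + 0.0380) − 1 = 8.0539%
South Africa: (1 + 0.0930)/(1 + 0.0183) − 1 = 7.3358%
Differential = 8.0539% − 7.3358% = 0.7182% → 0.72%.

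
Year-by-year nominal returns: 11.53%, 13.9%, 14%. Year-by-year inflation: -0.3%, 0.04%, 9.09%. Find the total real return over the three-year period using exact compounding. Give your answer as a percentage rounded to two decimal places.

Nominal growth factor = 1.1153 × 1.1390 × 1.1400 = 1.448172
Price-level growth factor = 0.9970 × 1.0004 × 1.0909 = 1.088062
Real growth factor = 1.448172 / 1.088062 = 1.330965
Total real return = 1.330965 − 1 → 33.10%.

33.10%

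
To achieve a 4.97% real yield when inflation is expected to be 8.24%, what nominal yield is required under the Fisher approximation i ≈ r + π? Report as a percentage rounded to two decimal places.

13.21%

i ≈ r + π = 4.97% + 8.24% = 13.21%.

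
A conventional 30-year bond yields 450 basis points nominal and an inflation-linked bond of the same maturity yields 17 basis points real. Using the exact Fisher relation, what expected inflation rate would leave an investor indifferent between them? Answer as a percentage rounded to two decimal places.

(1 + π) = (1 + i)/(1 + r) = 1.04500 / 1.00170 = 1.043227
Break-even inflation = 1.043227 − 1 → 4.32%.

4.32%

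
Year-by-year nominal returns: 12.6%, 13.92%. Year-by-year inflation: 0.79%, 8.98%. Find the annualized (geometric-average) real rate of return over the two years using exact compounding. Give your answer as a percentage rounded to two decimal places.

Nominal growth factor = 1.1260 × 1.1392 = 1.28273920
Price-level growth factor = 1.0079 × 1.0898 = 1.09840942
Real growth factor = 1.28273920 / 1.09840942 = 1.16781518
Annualized real rate = 1.16781518^(1/2) − 1 = 8.0655% → 8.07%.

8.07%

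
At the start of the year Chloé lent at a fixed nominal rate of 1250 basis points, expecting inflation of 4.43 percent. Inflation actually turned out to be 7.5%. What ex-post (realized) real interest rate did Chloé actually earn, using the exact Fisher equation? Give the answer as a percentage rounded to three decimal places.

Ex-post: (1 + 0.1250)/(1 + 0.0750) − 1 = 4.6512%
So the realized real rate is 4.651%.

4.651%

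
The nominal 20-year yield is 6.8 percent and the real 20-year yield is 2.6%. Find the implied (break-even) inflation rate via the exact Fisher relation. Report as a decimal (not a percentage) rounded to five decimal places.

(1 + π) = (1 + i)/(1 + r) = 1.06800 / 1.02600 = 1.040936
Break-even inflation = 1.040936 − 1 → 0.04094.

0.04094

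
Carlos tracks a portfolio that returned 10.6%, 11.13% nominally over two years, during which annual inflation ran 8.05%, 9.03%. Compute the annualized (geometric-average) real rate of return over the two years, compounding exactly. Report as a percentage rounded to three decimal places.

Nominal growth factor = 1.1060 × 1.1113 = 1.22909780
Price-level growth factor = 1.0805 × 1.0903 = 1.17806915
Real growth factor = 1.22909780 / 1.17806915 = 1.04331550
Annualized real rate = 1.04331550^(1/2) − 1 = 2.1428% → 2.143%.

2.143%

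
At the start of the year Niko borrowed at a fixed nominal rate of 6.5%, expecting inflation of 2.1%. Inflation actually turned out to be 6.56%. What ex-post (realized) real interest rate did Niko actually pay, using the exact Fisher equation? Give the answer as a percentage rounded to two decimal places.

-0.06%

Ex-post: (1 + 0.0650)/(1 + 0.0656) − 1 = -0.0563%
So the realized real rate is -0.06%.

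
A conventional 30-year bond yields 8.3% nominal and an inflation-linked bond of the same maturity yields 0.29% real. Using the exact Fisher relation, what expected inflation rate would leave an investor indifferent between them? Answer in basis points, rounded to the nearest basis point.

799 basis points

(1 + π) = (1 + i)/(1 + r) = 1.08300 / 1.00290 = 1.079868
Break-even inflation = 1.079868 − 1 → 799 basis points.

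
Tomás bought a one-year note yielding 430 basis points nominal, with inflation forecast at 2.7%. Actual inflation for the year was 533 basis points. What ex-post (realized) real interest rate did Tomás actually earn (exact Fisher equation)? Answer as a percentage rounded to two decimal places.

Ex-post: (1 + 0.0430)/(1 + 0.0533) − 1 = -0.9779%
So the realized real rate is -0.98%.

-0.98%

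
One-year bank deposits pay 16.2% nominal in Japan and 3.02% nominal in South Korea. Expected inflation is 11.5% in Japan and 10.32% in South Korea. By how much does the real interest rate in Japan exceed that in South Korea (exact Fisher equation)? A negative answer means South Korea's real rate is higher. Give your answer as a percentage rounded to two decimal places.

Japan: (1 + 0.1620)/(1 + 0.1150) − 1 = 4.2152%
South Korea: (1 + 0.0302)/(1 + 0.1032) − 1 = -6.6171%
Differential = 4.2152% − (-6.6171%) = 10.8324% → 10.83%.

10.83%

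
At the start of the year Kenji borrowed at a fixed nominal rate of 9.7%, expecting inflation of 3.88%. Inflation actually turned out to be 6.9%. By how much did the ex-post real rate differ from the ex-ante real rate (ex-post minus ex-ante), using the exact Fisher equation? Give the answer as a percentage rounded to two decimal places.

-2.98%

Ex-ante: (1 + 0.0970)/(1 + 0.0388) − 1 = 5.6026%
Ex-post: (1 + 0.0970)/(1 + 0.0690) − 1 = 2.6193%
Difference (ex-post − ex-ante) = -2.9833% → -2.98%.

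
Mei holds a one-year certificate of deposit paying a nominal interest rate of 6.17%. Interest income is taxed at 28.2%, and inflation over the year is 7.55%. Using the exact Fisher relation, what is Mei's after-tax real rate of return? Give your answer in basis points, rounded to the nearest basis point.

After-tax nominal return = 6.17% × (1 − 0.282) = 4.43006%.
1 + r = 1.0443006 / 1.07550 = 0.970991
After-tax real rate = 0.970991 − 1 → -290 basis points.

-290 basis points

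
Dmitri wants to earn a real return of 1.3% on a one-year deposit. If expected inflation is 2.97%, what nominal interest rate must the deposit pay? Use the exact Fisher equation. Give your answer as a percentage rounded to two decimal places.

(1 + i) = (1 + r)(1 + π) = 1.01300 × 1.02970 = 1.0430861
i = 1.0430861 − 1, so the required nominal rate is 4.31%.

4.31%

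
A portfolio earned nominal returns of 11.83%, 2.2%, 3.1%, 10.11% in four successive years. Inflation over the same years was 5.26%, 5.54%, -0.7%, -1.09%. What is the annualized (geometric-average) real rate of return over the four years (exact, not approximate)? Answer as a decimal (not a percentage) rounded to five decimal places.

Compound the nominal returns: 1.1183 × 1.0220 × 1.0310 × 1.1011 = 1.29746200.
Compound inflation: 1.0526 × 1.0554 × 0.9930 × 0.9891 = 1.09111344.
Deflate: 1.29746200 / 1.09111344 = 1.18911742.
Annualized real rate = 1.18911742^(1/4) − 1 = 4.4254% → 0.04425.

0.04425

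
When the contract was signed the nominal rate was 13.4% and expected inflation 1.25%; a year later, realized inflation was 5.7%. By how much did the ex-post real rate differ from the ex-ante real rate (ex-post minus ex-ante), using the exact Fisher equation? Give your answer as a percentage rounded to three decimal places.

Ex-ante: (1 + 0.1340)/(1 + 0.0125) − 1 = 12.0000%
Ex-post: (1 + 0.1340)/(1 + 0.0570) − 1 = 7.2848%
Difference (ex-post − ex-ante) = -4.7152% → -4.715%.

-4.715%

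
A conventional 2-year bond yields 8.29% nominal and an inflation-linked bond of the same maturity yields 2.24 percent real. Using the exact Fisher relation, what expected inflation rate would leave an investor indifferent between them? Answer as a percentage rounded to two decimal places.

5.92%

(1 + π) = (1 + i)/(1 + r) = 1.08290 / 1.02240 = 1.059174
Break-even inflation = 1.059174 − 1 → 5.92%.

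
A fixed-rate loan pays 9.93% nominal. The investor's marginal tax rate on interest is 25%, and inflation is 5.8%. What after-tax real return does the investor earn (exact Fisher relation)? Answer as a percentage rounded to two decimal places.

After-tax nominal return = 9.93% × (1 − 0.25) = 7.4475%.
1 + r = 1.074475 / 1.05800 = 1.015572
After-tax real rate = 1.015572 − 1 → 1.56%.

1.56%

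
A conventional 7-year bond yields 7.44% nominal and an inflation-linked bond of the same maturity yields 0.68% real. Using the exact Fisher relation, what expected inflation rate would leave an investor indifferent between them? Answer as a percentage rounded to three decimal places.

(1 + π) = (1 + i)/(1 + r) = 1.07440 / 1.00680 = 1.067143
Break-even inflation = 1.067143 − 1 → 6.714%.

6.714%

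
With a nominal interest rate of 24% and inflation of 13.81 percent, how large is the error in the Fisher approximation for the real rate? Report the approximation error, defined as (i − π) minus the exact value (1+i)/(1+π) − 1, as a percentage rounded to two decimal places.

1.24%

Approximate: r ≈ 24.000% − 13.810% = 10.1900%
Exact: (1 + 0.2400)/(1 + 0.1381) − 1 = 8.9535%
Error = 10.1900% − 8.9535% = 1.2365% → 1.24%.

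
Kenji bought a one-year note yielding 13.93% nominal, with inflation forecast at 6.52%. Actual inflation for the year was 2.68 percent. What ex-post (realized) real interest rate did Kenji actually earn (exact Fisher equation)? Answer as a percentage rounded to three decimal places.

Ex-post: (1 + 0.1393)/(1 + 0.0268) − 1 = 10.9564%
So the realized real rate is 10.956%.

10.956%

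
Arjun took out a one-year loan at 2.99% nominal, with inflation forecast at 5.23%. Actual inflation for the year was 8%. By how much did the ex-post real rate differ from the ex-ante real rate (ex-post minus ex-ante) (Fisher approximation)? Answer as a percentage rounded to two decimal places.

Ex-ante: 2.99% − 5.23% = -2.240%
Ex-post: 2.99% − 8% = -5.010%
Difference (ex-post − ex-ante) = -2.7700% → -2.77%.

-2.77%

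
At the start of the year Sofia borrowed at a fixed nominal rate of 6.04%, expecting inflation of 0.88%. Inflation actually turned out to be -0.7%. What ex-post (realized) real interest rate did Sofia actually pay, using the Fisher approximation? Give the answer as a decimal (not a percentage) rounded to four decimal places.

0.0674

Ex-post: 6.04% − (-0.7%) = 6.740%
So the realized real rate is 0.0674.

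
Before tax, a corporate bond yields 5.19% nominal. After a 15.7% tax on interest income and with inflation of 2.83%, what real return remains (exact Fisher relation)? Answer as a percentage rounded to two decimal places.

After-tax nominal return = 5.19% × (1 − 0.157) = 4.37517%.
1 + r = 1.0437517 / 1.02830 = 1.015026
After-tax real rate = 1.015026 − 1 → 1.50%.

1.50%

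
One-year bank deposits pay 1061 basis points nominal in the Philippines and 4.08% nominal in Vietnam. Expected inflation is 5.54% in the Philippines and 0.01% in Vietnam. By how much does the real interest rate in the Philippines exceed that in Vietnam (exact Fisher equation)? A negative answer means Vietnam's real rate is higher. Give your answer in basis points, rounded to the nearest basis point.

73 basis points

The Philippines: (1 + 0.1061)/(1 + 0.0554) − 1 = 4.8039%
Vietnam: (1 + 0.0408)/(1 + 0.0001) − 1 = 4.0696%
Differential = 4.8039% − 4.0696% = 0.7343% → 73 basis points.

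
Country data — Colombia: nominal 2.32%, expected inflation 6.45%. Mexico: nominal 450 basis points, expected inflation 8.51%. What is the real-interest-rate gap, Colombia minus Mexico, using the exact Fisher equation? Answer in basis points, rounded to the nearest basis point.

-18 basis points

Colombia: (1 + 0.0232)/(1 + 0.0645) − 1 = -3.8798%
Mexico: (1 + 0.0450)/(1 + 0.0851) − 1 = -3.6955%
Differential = -3.8798% − (-3.6955%) = -0.1842% → -18 basis points.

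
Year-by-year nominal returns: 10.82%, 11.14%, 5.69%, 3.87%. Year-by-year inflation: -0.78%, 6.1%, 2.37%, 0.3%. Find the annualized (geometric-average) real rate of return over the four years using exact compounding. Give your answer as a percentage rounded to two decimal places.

5.76%

Nominal growth factor = 1.1082 × 1.1114 × 1.0569 × 1.0387 = 1.35211169
Price-level growth factor = 0.9922 × 1.0610 × 1.0237 × 1.0030 = 1.08090678
Real growth factor = 1.35211169 / 1.08090678 = 1.25090499
Annualized real rate = 1.25090499^(1/4) − 1 = 5.7563% → 5.76%.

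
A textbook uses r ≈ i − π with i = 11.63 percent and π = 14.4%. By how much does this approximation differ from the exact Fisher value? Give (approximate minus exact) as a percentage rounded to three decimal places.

-0.349%

Approximate: r ≈ 11.630% − 14.400% = -2.7700%
Exact: (1 + 0.1163)/(1 + 0.1440) − 1 = -2.4213%
Error = -2.7700% − (-2.4213%) = -0.3487% → -0.349%.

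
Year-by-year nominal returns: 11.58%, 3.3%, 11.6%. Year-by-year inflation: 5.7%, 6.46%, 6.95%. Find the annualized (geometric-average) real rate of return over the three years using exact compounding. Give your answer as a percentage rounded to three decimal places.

2.244%

Compound the nominal returns: 1.1158 × 1.0330 × 1.1160 = 1.28632548.
Compound inflation: 1.0570 × 1.0646 × 1.0695 = 1.20348931.
Deflate: 1.28632548 / 1.20348931 = 1.06883000.
Annualized real rate = 1.06883000^(1/3) − 1 = 2.2436% → 2.244%.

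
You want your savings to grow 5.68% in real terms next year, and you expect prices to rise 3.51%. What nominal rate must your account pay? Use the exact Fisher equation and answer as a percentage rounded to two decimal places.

9.39%

(1 + i) = (1 + r)(1 + π) = 1.05680 × 1.03510 = 1.09389368
i = 1.09389368 − 1, so the required nominal rate is 9.39%.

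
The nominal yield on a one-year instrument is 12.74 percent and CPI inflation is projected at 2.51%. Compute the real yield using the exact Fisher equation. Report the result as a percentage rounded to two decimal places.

9.98%

By the Fisher relation, 1 + r = (1 + i)/(1 + π).
1 + r = 1.12740 / 1.02510 = 1.099795
r = 1.099795 − 1 = 9.9795%, i.e. 9.98%.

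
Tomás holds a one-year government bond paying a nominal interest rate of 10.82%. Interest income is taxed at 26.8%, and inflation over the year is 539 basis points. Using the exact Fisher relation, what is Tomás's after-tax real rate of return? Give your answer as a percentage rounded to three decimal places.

2.401%

After-tax nominal return = 10.82% × (1 − 0.268) = 7.92024%.
1 + r = 1.0792024 / 1.05390 = 1.024008
After-tax real rate = 1.024008 − 1 → 2.401%.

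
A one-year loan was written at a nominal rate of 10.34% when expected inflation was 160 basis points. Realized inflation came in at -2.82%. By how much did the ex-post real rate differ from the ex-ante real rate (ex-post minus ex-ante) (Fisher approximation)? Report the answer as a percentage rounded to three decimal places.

4.420%

Ex-ante: 10.34% − 1.6% = 8.740%
Ex-post: 10.34% − (-2.82%) = 13.160%
Difference (ex-post − ex-ante) = 4.4200% → 4.420%.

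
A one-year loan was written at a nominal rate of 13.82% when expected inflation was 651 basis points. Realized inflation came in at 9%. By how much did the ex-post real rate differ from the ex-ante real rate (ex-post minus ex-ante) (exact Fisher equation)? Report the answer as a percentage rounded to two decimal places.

Ex-ante: (1 + 0.1382)/(1 + 0.0651) − 1 = 6.8632%
Ex-post: (1 + 0.1382)/(1 + 0.0900) − 1 = 4.4220%
Difference (ex-post − ex-ante) = -2.4412% → -2.44%.

-2.44%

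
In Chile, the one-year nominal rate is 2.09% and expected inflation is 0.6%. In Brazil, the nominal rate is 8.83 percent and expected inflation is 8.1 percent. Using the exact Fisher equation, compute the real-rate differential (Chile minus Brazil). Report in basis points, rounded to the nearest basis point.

81 basis points

Chile: (1 + 0.0209)/(1 + 0.0060) − 1 = 1.4811%
Brazil: (1 + 0.0883)/(1 + 0.0810) − 1 = 0.6753%
Differential = 1.4811% − 0.6753% = 0.8058% → 81 basis points.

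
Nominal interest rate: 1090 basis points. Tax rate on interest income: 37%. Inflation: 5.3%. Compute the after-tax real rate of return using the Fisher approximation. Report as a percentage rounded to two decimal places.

After-tax nominal return = 10.9% × (1 − 0.37) = 6.8670%.
r ≈ 6.8670% − 5.3% → 1.57%.

1.57%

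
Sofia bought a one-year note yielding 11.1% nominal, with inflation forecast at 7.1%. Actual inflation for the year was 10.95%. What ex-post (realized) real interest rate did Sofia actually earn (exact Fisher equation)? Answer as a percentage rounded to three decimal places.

Ex-post: (1 + 0.1110)/(1 + 0.1095) − 1 = 0.1352%
So the realized real rate is 0.135%.

0.135%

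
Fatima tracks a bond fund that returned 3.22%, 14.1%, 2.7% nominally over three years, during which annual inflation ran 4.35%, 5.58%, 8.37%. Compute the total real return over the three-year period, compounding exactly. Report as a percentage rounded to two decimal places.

1.31%

Compound the nominal returns: 1.0322 × 1.1410 × 1.0270 = 1.209539.
Compound inflation: 1.0435 × 1.0558 × 1.0837 = 1.193942.
Deflate: 1.209539 / 1.193942 = 1.013064.
Total real return = 1.013064 − 1 → 1.31%.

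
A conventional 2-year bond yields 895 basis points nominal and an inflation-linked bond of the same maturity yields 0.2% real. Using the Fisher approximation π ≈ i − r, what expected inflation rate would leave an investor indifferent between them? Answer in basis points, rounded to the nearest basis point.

875 basis points

π ≈ i − r = 8.95% − 0.2% → 875 basis points.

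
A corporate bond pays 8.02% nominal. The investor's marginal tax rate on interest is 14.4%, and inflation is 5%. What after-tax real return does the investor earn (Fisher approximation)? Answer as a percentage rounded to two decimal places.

1.87%

After-tax nominal return = 8.02% × (1 − 0.144) = 6.86512%.
r ≈ 6.86512% − 5% → 1.87%.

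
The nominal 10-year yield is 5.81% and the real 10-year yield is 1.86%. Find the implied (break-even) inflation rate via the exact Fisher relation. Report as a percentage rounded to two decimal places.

3.88%

(1 + π) = (1 + i)/(1 + r) = 1.05810 / 1.01860 = 1.038779
Break-even inflation = 1.038779 − 1 → 3.88%.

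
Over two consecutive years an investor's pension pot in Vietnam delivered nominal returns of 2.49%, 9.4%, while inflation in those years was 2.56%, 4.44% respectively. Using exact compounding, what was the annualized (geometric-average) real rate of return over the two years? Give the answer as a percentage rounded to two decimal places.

Compound the nominal returns: 1.0249 × 1.0940 = 1.12124060.
Compound inflation: 1.0256 × 1.0444 = 1.07113664.
Deflate: 1.12124060 / 1.07113664 = 1.04677644.
Annualized real rate = 1.04677644^(1/2) − 1 = 2.3121% → 2.31%.

2.31%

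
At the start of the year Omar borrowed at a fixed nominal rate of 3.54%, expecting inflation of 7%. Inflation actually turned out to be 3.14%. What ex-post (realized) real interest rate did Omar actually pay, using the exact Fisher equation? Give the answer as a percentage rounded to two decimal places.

0.39%

Ex-post: (1 + 0.0354)/(1 + 0.0314) − 1 = 0.3878%
So the realized real rate is 0.39%.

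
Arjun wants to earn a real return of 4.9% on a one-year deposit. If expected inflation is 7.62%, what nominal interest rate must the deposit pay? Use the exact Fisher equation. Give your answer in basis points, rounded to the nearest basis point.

(1 + i) = (1 + r)(1 + π) = 1.04900 × 1.07620 = 1.1289338
i = 1.1289338 − 1, so the required nominal rate is 1289 basis points.

1289 basis points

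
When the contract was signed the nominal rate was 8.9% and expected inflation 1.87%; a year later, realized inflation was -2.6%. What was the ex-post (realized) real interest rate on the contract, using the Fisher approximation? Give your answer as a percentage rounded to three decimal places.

11.500%

Ex-post: 8.9% − (-2.6%) = 11.500%
So the realized real rate is 11.500%.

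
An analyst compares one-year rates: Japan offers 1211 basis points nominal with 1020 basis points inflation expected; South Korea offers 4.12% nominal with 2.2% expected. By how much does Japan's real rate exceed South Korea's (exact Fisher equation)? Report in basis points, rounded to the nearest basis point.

-15 basis points

Japan: (1 + 0.1211)/(1 + 0.1020) − 1 = 1.7332%
South Korea: (1 + 0.0412)/(1 + 0.0220) − 1 = 1.8787%
Differential = 1.7332% − 1.8787% = -0.1455% → -15 basis points.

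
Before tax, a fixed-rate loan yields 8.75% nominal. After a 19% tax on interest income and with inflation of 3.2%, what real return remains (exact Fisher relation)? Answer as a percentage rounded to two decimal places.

3.77%

After-tax nominal return = 8.75% × (1 − 0.19) = 7.0875%.
1 + r = 1.070875 / 1.03200 = 1.037670
After-tax real rate = 1.037670 − 1 → 3.77%.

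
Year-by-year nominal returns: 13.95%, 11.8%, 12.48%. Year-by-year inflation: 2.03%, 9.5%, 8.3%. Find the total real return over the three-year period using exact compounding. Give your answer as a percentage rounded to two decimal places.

18.43%

Compound the nominal returns: 1.1395 × 1.1180 × 1.1248 = 1.432951.
Compound inflation: 1.0203 × 1.0950 × 1.0830 = 1.209958.
Deflate: 1.432951 / 1.209958 = 1.184298.
Total real return = 1.184298 − 1 → 18.43%.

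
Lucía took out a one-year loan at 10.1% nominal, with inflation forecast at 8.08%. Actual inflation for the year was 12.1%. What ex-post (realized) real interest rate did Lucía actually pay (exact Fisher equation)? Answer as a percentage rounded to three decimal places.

-1.784%

Ex-post: (1 + 0.1010)/(1 + 0.1210) − 1 = -1.7841%
So the realized real rate is -1.784%.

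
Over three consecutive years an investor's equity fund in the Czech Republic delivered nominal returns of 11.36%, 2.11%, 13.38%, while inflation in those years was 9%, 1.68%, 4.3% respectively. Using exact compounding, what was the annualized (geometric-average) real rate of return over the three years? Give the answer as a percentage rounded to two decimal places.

Nominal growth factor = 1.1136 × 1.0211 × 1.1338 = 1.28924053
Price-level growth factor = 1.0900 × 1.0168 × 1.0430 = 1.15596942
Real growth factor = 1.28924053 / 1.15596942 = 1.11528948
Annualized real rate = 1.11528948^(1/3) − 1 = 3.7041% → 3.70%.

3.70%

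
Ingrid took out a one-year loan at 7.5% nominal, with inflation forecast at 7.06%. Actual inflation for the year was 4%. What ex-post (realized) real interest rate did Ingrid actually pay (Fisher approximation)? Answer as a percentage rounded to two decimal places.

3.50%

Ex-post: 7.5% − 4% = 3.500%
So the realized real rate is 3.50%.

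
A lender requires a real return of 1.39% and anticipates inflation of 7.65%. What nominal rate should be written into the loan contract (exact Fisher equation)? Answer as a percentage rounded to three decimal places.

(1 + i) = (1 + r)(1 + π) = 1.01390 × 1.07650 = 1.09146335
i = 1.09146335 − 1, so the required nominal rate is 9.146%.

9.146%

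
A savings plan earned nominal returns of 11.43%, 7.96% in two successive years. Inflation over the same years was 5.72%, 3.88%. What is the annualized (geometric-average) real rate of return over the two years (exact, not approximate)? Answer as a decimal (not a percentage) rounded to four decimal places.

0.0466

Compound the nominal returns: 1.1143 × 1.0796 = 1.20299828.
Compound inflation: 1.0572 × 1.0388 = 1.09821936.
Deflate: 1.20299828 / 1.09821936 = 1.09540801.
Annualized real rate = 1.09540801^(1/2) − 1 = 4.6617% → 0.0466.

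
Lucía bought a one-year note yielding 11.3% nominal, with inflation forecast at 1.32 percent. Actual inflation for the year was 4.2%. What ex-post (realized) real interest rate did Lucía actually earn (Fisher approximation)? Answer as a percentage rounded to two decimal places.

Ex-post: 11.3% − 4.2% = 7.100%
So the realized real rate is 7.10%.

7.10%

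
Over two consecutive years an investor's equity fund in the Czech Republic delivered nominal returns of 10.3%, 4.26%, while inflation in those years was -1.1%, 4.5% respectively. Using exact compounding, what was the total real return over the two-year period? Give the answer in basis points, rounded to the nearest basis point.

1127 basis points

Nominal growth factor = 1.1030 × 1.0426 = 1.149988
Price-level growth factor = 0.9890 × 1.0450 = 1.033505
Real growth factor = 1.149988 / 1.033505 = 1.112707
Total real return = 1.112707 − 1 → 1127 basis points.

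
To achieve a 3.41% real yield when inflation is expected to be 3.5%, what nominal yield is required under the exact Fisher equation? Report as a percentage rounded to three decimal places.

7.029%

(1 + i) = (1 + r)(1 + π) = 1.03410 × 1.03500 = 1.0702935
i = 1.0702935 − 1, so the required nominal rate is 7.029%.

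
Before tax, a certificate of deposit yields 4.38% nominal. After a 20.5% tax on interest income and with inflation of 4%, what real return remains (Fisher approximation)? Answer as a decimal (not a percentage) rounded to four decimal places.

-0.0052

After-tax nominal return = 4.38% × (1 − 0.205) = 3.4821%.
r ≈ 3.4821% − 4% → -0.0052.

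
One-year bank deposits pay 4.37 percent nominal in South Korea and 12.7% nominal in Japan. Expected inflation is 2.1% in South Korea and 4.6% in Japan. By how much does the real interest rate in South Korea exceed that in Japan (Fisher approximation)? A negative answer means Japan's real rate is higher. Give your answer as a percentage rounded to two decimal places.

South Korea: 4.37% − 2.1% = 2.270%
Japan: 12.7% − 4.6% = 8.100%
Differential = -5.830% → -5.83%.

-5.83%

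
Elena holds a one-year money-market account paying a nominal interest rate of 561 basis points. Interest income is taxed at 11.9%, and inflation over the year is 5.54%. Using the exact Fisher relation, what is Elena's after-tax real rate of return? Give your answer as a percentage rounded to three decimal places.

After-tax nominal return = 5.61% × (1 − 0.119) = 4.94241%.
1 + r = 1.0494241 / 1.05540 = 0.994338
After-tax real rate = 0.994338 − 1 → -0.566%.

-0.566%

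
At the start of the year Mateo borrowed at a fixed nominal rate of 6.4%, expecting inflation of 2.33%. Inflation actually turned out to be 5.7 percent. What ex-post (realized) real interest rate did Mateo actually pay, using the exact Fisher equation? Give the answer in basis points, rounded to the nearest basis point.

Ex-post: (1 + 0.0640)/(1 + 0.0570) − 1 = 0.6623%
So the realized real rate is 66 basis points.

66 basis points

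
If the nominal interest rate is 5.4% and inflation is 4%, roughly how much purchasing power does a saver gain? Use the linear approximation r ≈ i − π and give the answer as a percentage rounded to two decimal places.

1.40%

r ≈ i − π = 5.4% − 4% = 1.40%.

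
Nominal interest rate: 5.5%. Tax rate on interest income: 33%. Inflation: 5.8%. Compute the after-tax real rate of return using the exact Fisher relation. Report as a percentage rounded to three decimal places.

After-tax nominal return = 5.5% × (1 − 0.33) = 3.6850%.
1 + r = 1.03685 / 1.05800 = 0.980009
After-tax real rate = 0.980009 − 1 → -1.999%.

-1.999%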